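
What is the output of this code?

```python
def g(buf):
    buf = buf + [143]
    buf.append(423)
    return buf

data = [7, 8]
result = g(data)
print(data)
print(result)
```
[7, 8]
[7, 8, 143, 423]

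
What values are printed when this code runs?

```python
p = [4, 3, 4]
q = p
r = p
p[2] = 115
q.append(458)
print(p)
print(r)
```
[4, 3, 115, 458]
[4, 3, 115, 458]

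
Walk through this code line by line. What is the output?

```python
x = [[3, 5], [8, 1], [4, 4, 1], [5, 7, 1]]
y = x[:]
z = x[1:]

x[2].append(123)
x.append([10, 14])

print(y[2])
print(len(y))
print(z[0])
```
[4, 4, 1, 123]
4
[8, 1]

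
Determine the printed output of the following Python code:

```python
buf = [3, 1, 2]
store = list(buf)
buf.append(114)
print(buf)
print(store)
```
[3, 1, 2, 114]
[3, 1, 2]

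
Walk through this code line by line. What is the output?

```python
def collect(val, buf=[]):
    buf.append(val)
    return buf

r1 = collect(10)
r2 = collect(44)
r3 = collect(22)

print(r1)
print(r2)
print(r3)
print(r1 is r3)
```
[10, 44, 22]
[10, 44, 22]
[10, 44, 22]
True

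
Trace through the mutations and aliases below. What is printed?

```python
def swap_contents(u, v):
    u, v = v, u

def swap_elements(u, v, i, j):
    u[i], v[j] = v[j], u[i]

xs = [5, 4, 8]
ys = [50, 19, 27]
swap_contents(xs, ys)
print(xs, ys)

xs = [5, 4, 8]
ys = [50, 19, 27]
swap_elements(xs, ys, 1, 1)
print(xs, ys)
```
[5, 4, 8] [50, 19, 27]
[5, 19, 8] [50, 4, 27]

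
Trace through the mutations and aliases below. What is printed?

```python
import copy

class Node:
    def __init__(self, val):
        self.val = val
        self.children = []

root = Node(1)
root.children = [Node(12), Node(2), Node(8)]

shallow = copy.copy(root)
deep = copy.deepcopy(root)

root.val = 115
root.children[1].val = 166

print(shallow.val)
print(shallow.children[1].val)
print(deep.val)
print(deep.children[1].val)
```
1
166
1
2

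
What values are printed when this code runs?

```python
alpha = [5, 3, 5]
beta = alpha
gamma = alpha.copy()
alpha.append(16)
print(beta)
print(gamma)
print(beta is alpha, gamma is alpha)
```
[5, 3, 5, 16]
[5, 3, 5]
True False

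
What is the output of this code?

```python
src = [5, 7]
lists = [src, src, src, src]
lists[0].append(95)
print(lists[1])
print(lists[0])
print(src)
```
[5, 7, 95]
[5, 7, 95]
[5, 7, 95]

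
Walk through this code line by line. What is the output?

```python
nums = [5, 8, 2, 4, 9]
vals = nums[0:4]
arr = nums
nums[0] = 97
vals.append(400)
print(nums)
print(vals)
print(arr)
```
[97, 8, 2, 4, 9]
[5, 8, 2, 4, 400]
[97, 8, 2, 4, 9]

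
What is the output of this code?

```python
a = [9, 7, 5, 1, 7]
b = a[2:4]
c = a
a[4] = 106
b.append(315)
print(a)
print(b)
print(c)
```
[9, 7, 5, 1, 106]
[5, 1, 315]
[9, 7, 5, 1, 106]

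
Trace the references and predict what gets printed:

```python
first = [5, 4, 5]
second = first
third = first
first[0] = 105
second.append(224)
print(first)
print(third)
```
[105, 4, 5, 224]
[105, 4, 5, 224]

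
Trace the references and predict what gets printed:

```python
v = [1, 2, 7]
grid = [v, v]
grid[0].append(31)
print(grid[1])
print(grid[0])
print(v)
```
[1, 2, 7, 31]
[1, 2, 7, 31]
[1, 2, 7, 31]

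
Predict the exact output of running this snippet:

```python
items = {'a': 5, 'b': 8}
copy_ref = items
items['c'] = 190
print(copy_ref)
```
{'a': 5, 'b': 8, 'c': 190}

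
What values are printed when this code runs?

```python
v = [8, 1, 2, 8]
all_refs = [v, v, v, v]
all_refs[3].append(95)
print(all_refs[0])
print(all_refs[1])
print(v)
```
[8, 1, 2, 8, 95]
[8, 1, 2, 8, 95]
[8, 1, 2, 8, 95]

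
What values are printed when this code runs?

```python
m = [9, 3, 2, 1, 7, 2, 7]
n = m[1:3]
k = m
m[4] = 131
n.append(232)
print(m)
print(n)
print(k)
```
[9, 3, 2, 1, 131, 2, 7]
[3, 2, 232]
[9, 3, 2, 1, 131, 2, 7]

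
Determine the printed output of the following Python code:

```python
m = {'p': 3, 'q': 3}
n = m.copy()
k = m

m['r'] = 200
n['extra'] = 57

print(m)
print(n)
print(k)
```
{'p': 3, 'q': 3, 'r': 200}
{'p': 3, 'q': 3, 'extra': 57}
{'p': 3, 'q': 3, 'r': 200}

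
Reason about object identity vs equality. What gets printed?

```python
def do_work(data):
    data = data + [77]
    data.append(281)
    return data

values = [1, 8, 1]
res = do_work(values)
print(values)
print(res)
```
[1, 8, 1]
[1, 8, 1, 77, 281]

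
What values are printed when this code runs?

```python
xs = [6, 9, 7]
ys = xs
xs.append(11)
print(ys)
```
[6, 9, 7, 11]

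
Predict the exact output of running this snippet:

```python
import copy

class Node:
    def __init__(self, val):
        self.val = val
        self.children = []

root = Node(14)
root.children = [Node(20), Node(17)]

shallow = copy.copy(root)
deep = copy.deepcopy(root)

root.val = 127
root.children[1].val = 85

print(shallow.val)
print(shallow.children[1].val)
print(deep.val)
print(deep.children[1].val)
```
14
85
14
17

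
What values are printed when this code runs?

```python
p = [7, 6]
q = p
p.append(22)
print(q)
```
[7, 6, 22]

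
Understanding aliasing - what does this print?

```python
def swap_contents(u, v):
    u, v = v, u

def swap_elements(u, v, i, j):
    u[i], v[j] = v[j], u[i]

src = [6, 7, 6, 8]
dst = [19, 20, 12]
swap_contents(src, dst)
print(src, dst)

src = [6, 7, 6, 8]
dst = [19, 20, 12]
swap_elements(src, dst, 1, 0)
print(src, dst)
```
[6, 7, 6, 8] [19, 20, 12]
[6, 19, 6, 8] [7, 20, 12]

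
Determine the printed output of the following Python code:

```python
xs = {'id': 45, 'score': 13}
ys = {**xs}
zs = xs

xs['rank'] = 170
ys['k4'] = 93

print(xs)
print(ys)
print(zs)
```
{'id': 45, 'score': 13, 'rank': 170}
{'id': 45, 'score': 13, 'k4': 93}
{'id': 45, 'score': 13, 'rank': 170}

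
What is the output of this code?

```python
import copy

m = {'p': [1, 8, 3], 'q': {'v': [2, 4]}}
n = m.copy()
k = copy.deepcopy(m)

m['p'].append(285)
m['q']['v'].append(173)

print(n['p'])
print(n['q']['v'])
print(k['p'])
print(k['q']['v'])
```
[1, 8, 3, 285]
[2, 4, 173]
[1, 8, 3]
[2, 4]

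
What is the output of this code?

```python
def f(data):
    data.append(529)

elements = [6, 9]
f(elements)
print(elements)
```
[6, 9, 529]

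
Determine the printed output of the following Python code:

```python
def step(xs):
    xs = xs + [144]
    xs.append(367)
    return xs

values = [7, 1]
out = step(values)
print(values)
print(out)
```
[7, 1]
[7, 1, 144, 367]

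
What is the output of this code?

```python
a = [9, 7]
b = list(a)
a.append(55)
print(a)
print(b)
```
[9, 7, 55]
[9, 7]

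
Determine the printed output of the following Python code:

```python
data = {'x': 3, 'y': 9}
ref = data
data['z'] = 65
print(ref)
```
{'x': 3, 'y': 9, 'z': 65}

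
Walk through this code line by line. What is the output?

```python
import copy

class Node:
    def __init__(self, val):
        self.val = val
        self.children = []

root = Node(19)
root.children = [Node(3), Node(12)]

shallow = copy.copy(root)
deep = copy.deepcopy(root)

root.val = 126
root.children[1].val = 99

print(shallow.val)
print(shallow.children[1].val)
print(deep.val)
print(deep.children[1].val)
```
19
99
19
12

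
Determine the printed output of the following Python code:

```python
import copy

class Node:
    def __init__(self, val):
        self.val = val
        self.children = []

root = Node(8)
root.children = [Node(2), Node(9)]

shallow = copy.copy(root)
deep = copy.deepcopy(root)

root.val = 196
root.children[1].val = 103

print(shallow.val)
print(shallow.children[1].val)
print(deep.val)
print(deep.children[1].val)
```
8
103
8
9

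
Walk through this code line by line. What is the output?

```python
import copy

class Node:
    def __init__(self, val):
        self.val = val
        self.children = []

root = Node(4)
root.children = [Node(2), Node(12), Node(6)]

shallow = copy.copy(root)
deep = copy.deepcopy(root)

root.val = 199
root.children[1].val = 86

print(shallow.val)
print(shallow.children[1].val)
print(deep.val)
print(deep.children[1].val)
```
4
86
4
12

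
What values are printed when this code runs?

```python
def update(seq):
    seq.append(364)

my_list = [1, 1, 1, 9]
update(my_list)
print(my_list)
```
[1, 1, 1, 9, 364]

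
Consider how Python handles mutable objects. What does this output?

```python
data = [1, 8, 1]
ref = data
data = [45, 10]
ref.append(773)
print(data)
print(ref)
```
[45, 10]
[1, 8, 1, 773]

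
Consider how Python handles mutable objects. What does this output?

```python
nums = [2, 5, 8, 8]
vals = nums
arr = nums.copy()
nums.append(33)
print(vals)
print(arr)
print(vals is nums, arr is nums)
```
[2, 5, 8, 8, 33]
[2, 5, 8, 8]
True False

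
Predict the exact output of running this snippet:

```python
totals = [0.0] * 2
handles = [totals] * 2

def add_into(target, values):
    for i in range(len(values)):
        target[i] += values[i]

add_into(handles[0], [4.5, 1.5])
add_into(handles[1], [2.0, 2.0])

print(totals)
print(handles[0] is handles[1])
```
[6.5, 3.5]
True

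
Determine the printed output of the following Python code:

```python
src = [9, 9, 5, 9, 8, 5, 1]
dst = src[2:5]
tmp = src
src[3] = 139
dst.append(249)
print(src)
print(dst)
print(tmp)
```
[9, 9, 5, 139, 8, 5, 1]
[5, 9, 8, 249]
[9, 9, 5, 139, 8, 5, 1]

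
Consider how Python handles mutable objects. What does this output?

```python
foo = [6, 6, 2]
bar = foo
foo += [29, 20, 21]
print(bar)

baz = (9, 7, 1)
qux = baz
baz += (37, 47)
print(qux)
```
[6, 6, 2, 29, 20, 21]
(9, 7, 1)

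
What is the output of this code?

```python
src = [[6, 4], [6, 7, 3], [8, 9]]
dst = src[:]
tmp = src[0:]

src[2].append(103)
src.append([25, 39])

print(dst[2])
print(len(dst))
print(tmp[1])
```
[8, 9, 103]
3
[6, 7, 3]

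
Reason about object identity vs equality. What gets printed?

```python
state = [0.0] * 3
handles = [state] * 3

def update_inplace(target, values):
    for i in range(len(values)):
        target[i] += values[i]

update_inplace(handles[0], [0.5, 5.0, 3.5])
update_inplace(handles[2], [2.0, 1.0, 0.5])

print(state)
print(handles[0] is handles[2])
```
[2.5, 6.0, 4.0]
True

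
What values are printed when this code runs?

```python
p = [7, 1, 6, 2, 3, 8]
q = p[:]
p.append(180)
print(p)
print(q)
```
[7, 1, 6, 2, 3, 8, 180]
[7, 1, 6, 2, 3, 8]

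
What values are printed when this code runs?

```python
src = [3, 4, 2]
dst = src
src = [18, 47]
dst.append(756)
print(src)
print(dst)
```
[18, 47]
[3, 4, 2, 756]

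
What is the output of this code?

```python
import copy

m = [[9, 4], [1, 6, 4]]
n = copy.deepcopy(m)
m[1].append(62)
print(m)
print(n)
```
[[9, 4], [1, 6, 4, 62]]
[[9, 4], [1, 6, 4]]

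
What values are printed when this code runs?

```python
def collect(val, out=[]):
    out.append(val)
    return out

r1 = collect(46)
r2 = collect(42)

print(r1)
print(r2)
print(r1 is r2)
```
[46, 42]
[46, 42]
True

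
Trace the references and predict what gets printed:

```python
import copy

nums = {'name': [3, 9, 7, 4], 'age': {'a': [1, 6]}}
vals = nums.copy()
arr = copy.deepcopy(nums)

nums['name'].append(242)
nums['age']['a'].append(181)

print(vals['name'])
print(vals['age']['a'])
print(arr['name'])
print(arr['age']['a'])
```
[3, 9, 7, 4, 242]
[1, 6, 181]
[3, 9, 7, 4]
[1, 6]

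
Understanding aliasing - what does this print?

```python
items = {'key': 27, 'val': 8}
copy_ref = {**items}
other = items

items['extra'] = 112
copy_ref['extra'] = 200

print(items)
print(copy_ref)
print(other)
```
{'key': 27, 'val': 8, 'extra': 112}
{'key': 27, 'val': 8, 'extra': 200}
{'key': 27, 'val': 8, 'extra': 112}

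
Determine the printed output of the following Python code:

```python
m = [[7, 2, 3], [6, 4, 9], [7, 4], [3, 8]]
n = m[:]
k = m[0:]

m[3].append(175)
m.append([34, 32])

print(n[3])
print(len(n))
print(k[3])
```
[3, 8, 175]
4
[3, 8, 175]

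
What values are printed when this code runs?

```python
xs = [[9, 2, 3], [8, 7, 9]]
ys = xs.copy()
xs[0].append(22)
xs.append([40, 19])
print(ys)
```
[[9, 2, 3, 22], [8, 7, 9]]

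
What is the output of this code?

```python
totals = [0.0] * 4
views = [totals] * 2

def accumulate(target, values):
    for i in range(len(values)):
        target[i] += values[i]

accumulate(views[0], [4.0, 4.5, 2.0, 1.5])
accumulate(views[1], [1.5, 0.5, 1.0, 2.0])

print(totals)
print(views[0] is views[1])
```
[5.5, 5.0, 3.0, 3.5]
True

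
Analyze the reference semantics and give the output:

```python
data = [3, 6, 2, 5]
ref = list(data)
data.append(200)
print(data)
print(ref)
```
[3, 6, 2, 5, 200]
[3, 6, 2, 5]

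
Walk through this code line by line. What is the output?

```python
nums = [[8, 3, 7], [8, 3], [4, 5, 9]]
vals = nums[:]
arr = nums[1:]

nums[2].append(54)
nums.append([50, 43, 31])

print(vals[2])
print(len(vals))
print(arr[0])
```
[4, 5, 9, 54]
3
[8, 3]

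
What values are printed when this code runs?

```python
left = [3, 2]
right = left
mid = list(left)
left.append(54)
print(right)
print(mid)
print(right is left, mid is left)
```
[3, 2, 54]
[3, 2]
True False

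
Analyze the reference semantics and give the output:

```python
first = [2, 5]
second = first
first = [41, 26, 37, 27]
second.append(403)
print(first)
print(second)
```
[41, 26, 37, 27]
[2, 5, 403]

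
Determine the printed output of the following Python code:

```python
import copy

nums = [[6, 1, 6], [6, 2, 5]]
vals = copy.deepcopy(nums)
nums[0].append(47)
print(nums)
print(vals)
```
[[6, 1, 6, 47], [6, 2, 5]]
[[6, 1, 6], [6, 2, 5]]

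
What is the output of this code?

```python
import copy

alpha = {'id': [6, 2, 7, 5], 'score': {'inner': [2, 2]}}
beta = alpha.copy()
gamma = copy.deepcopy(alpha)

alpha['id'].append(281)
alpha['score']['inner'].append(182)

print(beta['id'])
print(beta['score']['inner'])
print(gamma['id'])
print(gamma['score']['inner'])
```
[6, 2, 7, 5, 281]
[2, 2, 182]
[6, 2, 7, 5]
[2, 2]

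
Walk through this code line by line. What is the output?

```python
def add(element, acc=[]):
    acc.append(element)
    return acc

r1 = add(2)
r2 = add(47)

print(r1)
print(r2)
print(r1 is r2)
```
[2, 47]
[2, 47]
True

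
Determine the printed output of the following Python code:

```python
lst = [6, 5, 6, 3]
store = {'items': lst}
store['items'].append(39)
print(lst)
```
[6, 5, 6, 3, 39]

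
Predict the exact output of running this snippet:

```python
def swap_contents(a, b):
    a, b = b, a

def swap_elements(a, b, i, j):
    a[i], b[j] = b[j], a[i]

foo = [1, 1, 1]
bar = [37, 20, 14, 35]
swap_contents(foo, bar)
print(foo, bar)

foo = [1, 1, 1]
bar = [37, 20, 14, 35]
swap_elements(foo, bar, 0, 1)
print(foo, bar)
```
[1, 1, 1] [37, 20, 14, 35]
[20, 1, 1] [37, 1, 14, 35]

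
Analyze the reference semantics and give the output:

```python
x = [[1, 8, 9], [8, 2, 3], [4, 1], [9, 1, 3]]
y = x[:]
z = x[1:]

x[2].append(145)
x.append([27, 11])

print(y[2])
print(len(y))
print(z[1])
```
[4, 1, 145]
4
[4, 1, 145]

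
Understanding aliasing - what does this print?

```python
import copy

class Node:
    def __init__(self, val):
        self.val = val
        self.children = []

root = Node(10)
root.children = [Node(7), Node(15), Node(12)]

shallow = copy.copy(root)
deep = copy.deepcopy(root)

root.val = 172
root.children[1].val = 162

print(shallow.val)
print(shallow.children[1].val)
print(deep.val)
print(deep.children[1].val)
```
10
162
10
15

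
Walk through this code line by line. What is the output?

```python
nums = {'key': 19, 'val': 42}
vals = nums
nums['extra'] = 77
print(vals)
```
{'key': 19, 'val': 42, 'extra': 77}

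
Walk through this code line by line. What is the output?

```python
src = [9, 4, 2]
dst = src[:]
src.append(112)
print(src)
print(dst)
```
[9, 4, 2, 112]
[9, 4, 2]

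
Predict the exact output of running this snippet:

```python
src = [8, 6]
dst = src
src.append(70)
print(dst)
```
[8, 6, 70]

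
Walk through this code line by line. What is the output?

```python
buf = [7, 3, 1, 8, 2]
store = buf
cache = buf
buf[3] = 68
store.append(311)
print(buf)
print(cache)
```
[7, 3, 1, 68, 2, 311]
[7, 3, 1, 68, 2, 311]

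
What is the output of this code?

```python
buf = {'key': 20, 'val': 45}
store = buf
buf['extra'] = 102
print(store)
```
{'key': 20, 'val': 45, 'extra': 102}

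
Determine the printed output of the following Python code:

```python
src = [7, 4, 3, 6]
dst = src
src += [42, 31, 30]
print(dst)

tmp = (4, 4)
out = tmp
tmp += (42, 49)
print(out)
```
[7, 4, 3, 6, 42, 31, 30]
(4, 4)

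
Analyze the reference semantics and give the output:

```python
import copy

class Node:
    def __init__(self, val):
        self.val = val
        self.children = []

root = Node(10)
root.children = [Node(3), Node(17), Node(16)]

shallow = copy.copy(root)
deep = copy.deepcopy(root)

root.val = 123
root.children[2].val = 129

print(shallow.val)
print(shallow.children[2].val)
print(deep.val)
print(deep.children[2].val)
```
10
129
10
16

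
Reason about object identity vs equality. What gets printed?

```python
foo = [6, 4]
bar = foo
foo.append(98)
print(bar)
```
[6, 4, 98]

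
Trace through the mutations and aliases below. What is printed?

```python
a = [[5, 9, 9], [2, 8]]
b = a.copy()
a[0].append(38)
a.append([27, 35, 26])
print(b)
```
[[5, 9, 9, 38], [2, 8]]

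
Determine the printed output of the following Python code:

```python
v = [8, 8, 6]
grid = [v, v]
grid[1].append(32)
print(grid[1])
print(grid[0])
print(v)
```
[8, 8, 6, 32]
[8, 8, 6, 32]
[8, 8, 6, 32]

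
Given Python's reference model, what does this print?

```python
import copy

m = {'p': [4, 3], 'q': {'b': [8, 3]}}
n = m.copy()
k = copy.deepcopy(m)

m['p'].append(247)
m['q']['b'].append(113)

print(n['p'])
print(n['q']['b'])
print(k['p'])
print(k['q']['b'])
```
[4, 3, 247]
[8, 3, 113]
[4, 3]
[8, 3]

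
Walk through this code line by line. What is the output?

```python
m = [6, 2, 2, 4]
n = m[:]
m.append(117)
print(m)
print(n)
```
[6, 2, 2, 4, 117]
[6, 2, 2, 4]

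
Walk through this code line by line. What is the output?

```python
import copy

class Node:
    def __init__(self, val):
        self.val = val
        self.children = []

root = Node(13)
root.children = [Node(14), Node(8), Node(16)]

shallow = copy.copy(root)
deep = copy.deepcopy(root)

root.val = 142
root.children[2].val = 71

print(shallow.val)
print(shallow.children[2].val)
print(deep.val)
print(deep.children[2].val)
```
13
71
13
16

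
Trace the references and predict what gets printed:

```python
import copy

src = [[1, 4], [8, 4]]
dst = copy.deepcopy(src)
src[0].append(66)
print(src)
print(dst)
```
[[1, 4, 66], [8, 4]]
[[1, 4], [8, 4]]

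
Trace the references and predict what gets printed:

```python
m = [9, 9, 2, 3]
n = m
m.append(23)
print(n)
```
[9, 9, 2, 3, 23]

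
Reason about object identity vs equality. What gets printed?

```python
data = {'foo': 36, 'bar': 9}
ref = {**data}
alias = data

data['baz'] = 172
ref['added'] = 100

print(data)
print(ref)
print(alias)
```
{'foo': 36, 'bar': 9, 'baz': 172}
{'foo': 36, 'bar': 9, 'added': 100}
{'foo': 36, 'bar': 9, 'baz': 172}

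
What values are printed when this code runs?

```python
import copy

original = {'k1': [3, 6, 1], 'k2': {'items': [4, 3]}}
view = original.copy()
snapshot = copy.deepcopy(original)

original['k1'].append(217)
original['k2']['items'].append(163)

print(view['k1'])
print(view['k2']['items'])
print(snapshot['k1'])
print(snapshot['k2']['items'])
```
[3, 6, 1, 217]
[4, 3, 163]
[3, 6, 1]
[4, 3]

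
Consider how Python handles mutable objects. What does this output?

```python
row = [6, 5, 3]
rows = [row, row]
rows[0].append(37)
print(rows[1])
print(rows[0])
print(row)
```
[6, 5, 3, 37]
[6, 5, 3, 37]
[6, 5, 3, 37]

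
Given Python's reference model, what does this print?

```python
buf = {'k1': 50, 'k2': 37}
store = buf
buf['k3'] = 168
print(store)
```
{'k1': 50, 'k2': 37, 'k3': 168}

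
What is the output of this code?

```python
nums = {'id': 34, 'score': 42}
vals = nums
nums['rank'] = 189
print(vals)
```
{'id': 34, 'score': 42, 'rank': 189}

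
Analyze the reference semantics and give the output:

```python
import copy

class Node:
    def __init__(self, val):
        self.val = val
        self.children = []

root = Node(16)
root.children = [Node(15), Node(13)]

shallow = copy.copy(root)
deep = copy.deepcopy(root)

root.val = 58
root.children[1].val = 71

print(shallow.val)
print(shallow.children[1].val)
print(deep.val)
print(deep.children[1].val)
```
16
71
16
13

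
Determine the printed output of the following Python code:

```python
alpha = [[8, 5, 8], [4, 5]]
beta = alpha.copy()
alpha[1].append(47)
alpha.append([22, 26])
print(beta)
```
[[8, 5, 8], [4, 5, 47]]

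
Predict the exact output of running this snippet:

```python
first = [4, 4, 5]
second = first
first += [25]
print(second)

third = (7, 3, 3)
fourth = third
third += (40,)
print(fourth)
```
[4, 4, 5, 25]
(7, 3, 3)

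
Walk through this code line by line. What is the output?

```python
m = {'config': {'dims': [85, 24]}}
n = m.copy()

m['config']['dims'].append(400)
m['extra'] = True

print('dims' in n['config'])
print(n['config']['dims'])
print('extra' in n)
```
True
[85, 24, 400]
False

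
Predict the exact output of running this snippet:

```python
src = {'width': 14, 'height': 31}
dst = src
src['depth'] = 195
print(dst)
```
{'width': 14, 'height': 31, 'depth': 195}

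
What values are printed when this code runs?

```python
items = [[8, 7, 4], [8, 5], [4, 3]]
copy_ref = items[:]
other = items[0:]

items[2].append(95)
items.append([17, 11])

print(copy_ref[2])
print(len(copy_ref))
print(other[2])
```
[4, 3, 95]
3
[4, 3, 95]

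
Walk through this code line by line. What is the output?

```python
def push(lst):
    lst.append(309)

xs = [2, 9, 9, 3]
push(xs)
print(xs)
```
[2, 9, 9, 3, 309]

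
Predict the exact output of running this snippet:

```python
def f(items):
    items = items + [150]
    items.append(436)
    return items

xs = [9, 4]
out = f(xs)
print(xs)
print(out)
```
[9, 4]
[9, 4, 150, 436]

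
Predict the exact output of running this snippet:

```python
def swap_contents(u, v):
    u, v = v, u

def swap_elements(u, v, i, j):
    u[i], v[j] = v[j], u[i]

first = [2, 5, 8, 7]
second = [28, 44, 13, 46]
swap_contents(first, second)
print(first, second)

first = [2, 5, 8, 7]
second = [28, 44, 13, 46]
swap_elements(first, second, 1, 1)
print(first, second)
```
[2, 5, 8, 7] [28, 44, 13, 46]
[2, 44, 8, 7] [28, 5, 13, 46]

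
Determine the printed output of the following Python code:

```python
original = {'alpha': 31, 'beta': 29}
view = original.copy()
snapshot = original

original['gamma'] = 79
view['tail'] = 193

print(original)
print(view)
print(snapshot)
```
{'alpha': 31, 'beta': 29, 'gamma': 79}
{'alpha': 31, 'beta': 29, 'tail': 193}
{'alpha': 31, 'beta': 29, 'gamma': 79}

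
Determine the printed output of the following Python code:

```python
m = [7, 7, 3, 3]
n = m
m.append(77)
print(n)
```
[7, 7, 3, 3, 77]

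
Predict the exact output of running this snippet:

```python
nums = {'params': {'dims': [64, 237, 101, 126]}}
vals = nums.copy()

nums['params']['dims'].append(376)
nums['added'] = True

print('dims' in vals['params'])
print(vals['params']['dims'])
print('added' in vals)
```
True
[64, 237, 101, 126, 376]
False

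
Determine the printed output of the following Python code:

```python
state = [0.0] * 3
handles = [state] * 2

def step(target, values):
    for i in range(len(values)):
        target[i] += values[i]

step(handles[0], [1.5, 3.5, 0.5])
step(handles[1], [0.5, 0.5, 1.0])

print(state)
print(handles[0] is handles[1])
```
[2.0, 4.0, 1.5]
True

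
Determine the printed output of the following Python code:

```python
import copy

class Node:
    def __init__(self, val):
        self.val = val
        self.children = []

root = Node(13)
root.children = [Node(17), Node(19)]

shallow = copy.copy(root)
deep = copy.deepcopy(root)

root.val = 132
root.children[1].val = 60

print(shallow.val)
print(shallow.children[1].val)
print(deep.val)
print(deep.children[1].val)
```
13
60
13
19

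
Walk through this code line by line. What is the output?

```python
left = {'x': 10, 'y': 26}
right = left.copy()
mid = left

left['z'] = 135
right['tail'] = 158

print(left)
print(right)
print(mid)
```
{'x': 10, 'y': 26, 'z': 135}
{'x': 10, 'y': 26, 'tail': 158}
{'x': 10, 'y': 26, 'z': 135}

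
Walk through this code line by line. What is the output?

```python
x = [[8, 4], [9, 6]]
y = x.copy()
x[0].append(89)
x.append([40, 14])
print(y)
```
[[8, 4, 89], [9, 6]]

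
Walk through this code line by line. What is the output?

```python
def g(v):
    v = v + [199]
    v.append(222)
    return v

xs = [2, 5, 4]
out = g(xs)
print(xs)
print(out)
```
[2, 5, 4]
[2, 5, 4, 199, 222]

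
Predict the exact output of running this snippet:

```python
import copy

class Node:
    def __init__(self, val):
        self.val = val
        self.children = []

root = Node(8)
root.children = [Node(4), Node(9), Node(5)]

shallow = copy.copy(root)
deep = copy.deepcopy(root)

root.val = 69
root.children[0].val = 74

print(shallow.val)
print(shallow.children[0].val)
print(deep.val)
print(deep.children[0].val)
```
8
74
8
4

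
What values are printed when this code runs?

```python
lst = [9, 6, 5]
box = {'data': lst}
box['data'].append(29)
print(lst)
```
[9, 6, 5, 29]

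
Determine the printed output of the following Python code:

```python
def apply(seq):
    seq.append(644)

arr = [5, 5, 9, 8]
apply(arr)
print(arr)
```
[5, 5, 9, 8, 644]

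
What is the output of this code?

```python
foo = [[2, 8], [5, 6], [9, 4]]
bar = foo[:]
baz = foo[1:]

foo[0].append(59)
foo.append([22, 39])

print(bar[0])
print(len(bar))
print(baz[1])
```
[2, 8, 59]
3
[9, 4]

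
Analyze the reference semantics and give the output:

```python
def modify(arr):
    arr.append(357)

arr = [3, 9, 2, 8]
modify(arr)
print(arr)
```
[3, 9, 2, 8, 357]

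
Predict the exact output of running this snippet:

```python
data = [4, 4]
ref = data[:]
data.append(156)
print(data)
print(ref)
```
[4, 4, 156]
[4, 4]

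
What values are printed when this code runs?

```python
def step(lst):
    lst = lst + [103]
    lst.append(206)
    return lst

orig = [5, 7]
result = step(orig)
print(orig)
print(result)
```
[5, 7]
[5, 7, 103, 206]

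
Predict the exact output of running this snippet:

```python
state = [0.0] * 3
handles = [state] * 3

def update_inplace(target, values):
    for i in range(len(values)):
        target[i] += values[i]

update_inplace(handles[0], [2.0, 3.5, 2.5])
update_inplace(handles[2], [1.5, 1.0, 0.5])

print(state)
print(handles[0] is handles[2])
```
[3.5, 4.5, 3.0]
True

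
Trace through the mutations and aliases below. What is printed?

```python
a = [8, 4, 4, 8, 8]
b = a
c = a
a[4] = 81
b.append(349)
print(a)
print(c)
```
[8, 4, 4, 8, 81, 349]
[8, 4, 4, 8, 81, 349]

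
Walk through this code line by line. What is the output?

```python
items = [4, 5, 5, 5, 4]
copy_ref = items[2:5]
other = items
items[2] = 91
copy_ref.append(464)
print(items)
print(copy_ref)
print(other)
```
[4, 5, 91, 5, 4]
[5, 5, 4, 464]
[4, 5, 91, 5, 4]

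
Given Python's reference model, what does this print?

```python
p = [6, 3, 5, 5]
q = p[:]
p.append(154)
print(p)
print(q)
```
[6, 3, 5, 5, 154]
[6, 3, 5, 5]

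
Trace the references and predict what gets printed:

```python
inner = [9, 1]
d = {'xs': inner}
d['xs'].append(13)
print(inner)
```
[9, 1, 13]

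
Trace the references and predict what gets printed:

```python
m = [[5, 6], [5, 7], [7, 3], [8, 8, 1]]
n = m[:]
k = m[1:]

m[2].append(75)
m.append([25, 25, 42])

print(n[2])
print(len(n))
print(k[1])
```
[7, 3, 75]
4
[7, 3, 75]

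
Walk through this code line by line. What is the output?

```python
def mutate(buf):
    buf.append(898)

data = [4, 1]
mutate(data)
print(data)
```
[4, 1, 898]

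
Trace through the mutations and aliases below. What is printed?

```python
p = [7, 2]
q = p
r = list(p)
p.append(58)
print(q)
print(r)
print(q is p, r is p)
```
[7, 2, 58]
[7, 2]
True False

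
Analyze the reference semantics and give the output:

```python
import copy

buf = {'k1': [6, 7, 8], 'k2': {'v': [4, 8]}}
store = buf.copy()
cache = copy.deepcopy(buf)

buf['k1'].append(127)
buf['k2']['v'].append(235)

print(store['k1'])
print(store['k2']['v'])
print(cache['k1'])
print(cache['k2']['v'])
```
[6, 7, 8, 127]
[4, 8, 235]
[6, 7, 8]
[4, 8]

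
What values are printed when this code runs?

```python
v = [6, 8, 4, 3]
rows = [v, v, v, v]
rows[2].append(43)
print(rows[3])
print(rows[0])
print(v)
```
[6, 8, 4, 3, 43]
[6, 8, 4, 3, 43]
[6, 8, 4, 3, 43]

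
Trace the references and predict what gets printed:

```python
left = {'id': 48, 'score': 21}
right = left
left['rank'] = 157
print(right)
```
{'id': 48, 'score': 21, 'rank': 157}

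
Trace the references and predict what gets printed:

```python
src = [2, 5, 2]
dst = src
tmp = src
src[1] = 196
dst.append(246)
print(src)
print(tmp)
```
[2, 196, 2, 246]
[2, 196, 2, 246]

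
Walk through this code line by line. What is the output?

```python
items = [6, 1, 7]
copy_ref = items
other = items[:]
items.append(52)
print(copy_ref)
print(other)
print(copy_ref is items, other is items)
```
[6, 1, 7, 52]
[6, 1, 7]
True False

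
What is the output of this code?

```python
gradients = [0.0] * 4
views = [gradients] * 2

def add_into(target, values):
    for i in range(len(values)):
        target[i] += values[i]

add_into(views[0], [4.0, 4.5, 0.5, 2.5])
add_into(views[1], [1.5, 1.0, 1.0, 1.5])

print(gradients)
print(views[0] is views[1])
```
[5.5, 5.5, 1.5, 4.0]
True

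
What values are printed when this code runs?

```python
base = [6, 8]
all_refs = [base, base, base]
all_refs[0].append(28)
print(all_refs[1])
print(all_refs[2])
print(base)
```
[6, 8, 28]
[6, 8, 28]
[6, 8, 28]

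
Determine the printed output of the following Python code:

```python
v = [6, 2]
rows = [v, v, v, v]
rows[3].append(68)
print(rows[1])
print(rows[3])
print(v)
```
[6, 2, 68]
[6, 2, 68]
[6, 2, 68]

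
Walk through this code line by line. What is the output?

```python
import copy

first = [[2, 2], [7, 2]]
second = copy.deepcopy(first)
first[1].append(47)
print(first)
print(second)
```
[[2, 2], [7, 2, 47]]
[[2, 2], [7, 2]]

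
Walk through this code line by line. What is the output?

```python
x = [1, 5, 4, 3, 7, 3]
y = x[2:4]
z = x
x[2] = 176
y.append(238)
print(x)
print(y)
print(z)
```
[1, 5, 176, 3, 7, 3]
[4, 3, 238]
[1, 5, 176, 3, 7, 3]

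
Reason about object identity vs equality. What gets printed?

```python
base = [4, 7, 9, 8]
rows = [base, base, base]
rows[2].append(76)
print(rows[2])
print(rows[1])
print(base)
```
[4, 7, 9, 8, 76]
[4, 7, 9, 8, 76]
[4, 7, 9, 8, 76]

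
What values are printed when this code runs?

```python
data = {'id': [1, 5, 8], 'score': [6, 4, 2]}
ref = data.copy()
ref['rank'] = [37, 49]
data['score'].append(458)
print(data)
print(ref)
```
{'id': [1, 5, 8], 'score': [6, 4, 2, 458]}
{'id': [1, 5, 8], 'score': [6, 4, 2, 458], 'rank': [37, 49]}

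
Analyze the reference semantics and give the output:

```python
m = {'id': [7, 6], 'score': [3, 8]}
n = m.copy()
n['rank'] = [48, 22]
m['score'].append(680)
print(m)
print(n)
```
{'id': [7, 6], 'score': [3, 8, 680]}
{'id': [7, 6], 'score': [3, 8, 680], 'rank': [48, 22]}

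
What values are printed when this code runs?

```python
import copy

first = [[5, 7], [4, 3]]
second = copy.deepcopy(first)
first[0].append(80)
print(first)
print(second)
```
[[5, 7, 80], [4, 3]]
[[5, 7], [4, 3]]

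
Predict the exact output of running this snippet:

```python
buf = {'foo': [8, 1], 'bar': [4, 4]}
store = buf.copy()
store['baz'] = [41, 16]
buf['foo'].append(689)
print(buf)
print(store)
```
{'foo': [8, 1, 689], 'bar': [4, 4]}
{'foo': [8, 1, 689], 'bar': [4, 4], 'baz': [41, 16]}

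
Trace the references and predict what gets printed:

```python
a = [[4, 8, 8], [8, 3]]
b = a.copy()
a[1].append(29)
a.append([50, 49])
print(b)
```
[[4, 8, 8], [8, 3, 29]]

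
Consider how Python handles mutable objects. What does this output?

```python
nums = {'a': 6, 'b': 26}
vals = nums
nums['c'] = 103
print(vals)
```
{'a': 6, 'b': 26, 'c': 103}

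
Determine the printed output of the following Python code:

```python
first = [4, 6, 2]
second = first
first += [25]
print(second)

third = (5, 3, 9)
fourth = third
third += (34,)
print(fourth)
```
[4, 6, 2, 25]
(5, 3, 9)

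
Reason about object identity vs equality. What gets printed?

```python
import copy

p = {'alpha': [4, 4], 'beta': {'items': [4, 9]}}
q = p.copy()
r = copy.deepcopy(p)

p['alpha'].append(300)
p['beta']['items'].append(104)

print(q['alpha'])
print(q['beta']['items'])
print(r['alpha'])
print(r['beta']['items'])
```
[4, 4, 300]
[4, 9, 104]
[4, 4]
[4, 9]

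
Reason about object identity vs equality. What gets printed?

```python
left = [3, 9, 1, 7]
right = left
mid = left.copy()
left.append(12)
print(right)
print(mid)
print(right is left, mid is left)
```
[3, 9, 1, 7, 12]
[3, 9, 1, 7]
True False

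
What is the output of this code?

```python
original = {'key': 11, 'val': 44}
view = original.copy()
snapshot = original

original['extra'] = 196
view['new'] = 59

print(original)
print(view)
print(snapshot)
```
{'key': 11, 'val': 44, 'extra': 196}
{'key': 11, 'val': 44, 'new': 59}
{'key': 11, 'val': 44, 'extra': 196}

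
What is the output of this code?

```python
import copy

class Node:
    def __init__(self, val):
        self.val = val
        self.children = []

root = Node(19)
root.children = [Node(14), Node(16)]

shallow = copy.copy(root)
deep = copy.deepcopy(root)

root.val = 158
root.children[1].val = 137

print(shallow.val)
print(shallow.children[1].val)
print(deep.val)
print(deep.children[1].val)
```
19
137
19
16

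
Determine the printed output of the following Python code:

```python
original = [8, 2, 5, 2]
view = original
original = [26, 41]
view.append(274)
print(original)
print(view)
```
[26, 41]
[8, 2, 5, 2, 274]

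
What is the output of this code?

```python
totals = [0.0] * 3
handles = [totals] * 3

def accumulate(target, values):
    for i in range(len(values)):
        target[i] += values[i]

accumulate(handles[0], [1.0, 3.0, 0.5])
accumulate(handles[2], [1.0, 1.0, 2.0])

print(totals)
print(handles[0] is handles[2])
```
[2.0, 4.0, 2.5]
True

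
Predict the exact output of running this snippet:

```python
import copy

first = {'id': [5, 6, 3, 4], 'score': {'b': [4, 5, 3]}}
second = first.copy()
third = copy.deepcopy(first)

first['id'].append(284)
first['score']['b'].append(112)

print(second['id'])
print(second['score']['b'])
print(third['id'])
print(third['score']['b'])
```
[5, 6, 3, 4, 284]
[4, 5, 3, 112]
[5, 6, 3, 4]
[4, 5, 3]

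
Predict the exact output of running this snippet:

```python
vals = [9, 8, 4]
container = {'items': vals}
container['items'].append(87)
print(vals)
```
[9, 8, 4, 87]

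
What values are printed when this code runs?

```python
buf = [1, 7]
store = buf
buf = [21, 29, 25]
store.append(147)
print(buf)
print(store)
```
[21, 29, 25]
[1, 7, 147]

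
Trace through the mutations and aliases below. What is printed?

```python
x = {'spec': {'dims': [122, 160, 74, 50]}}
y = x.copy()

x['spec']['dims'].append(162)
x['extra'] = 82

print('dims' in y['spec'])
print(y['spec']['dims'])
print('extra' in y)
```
True
[122, 160, 74, 50, 162]
False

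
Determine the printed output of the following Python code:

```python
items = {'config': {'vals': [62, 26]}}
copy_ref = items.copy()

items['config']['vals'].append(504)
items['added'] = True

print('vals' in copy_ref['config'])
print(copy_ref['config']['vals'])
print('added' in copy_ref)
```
True
[62, 26, 504]
False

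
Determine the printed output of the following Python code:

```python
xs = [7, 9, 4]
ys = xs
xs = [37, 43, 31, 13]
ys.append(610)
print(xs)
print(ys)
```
[37, 43, 31, 13]
[7, 9, 4, 610]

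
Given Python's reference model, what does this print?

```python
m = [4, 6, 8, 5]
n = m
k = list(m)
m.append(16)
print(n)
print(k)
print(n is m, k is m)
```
[4, 6, 8, 5, 16]
[4, 6, 8, 5]
True False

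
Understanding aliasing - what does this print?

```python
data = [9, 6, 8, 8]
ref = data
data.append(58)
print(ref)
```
[9, 6, 8, 8, 58]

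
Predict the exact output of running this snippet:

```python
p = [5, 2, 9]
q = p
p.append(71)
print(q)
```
[5, 2, 9, 71]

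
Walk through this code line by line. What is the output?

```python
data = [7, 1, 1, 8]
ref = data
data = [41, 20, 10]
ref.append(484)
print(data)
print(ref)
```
[41, 20, 10]
[7, 1, 1, 8, 484]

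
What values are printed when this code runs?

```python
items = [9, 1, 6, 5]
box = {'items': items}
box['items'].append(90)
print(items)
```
[9, 1, 6, 5, 90]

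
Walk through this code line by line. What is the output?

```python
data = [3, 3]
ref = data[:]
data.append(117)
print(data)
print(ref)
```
[3, 3, 117]
[3, 3]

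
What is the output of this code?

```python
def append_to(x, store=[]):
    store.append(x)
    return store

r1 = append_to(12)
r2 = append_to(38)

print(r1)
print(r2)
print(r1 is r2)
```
[12, 38]
[12, 38]
True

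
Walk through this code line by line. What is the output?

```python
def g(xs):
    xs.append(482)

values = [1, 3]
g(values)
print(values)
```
[1, 3, 482]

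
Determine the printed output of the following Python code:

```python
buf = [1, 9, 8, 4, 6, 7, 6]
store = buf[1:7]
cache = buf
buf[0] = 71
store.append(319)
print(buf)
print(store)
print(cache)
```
[71, 9, 8, 4, 6, 7, 6]
[9, 8, 4, 6, 7, 6, 319]
[71, 9, 8, 4, 6, 7, 6]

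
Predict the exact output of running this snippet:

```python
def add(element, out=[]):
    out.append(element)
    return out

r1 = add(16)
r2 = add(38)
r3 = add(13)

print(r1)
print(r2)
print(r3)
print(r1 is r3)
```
[16, 38, 13]
[16, 38, 13]
[16, 38, 13]
True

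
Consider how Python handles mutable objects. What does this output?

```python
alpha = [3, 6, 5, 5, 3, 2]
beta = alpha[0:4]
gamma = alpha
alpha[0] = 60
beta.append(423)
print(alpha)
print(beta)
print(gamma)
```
[60, 6, 5, 5, 3, 2]
[3, 6, 5, 5, 423]
[60, 6, 5, 5, 3, 2]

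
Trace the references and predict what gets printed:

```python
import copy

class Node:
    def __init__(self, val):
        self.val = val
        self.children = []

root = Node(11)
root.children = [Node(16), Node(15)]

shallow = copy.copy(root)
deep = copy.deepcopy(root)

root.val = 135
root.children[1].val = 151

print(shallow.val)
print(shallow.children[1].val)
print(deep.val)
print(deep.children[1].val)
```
11
151
11
15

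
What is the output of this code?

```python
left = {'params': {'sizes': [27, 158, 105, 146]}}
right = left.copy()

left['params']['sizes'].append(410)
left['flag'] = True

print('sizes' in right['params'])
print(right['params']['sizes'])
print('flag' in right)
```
True
[27, 158, 105, 146, 410]
False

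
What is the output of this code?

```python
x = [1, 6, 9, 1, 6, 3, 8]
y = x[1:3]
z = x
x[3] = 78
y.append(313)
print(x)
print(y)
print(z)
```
[1, 6, 9, 78, 6, 3, 8]
[6, 9, 313]
[1, 6, 9, 78, 6, 3, 8]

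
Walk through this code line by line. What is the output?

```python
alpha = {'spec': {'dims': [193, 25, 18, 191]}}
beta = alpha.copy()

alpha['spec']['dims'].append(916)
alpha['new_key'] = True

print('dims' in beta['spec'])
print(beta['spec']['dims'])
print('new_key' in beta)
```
True
[193, 25, 18, 191, 916]
False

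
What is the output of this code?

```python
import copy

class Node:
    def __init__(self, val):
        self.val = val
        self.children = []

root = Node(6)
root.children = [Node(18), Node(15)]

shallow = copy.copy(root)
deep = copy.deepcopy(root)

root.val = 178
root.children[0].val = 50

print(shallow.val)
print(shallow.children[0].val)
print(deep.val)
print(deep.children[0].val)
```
6
50
6
18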